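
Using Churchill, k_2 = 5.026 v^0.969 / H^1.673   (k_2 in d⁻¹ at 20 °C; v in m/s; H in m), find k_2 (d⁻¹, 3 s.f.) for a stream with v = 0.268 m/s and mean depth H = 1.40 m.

k_2 ≈ 0.799 d⁻¹

k_2 = 5.026 × 0.268^0.969 / 1.40^1.673 = 5.026 × 0.2792 / 1.756 = 0.7991 d⁻¹.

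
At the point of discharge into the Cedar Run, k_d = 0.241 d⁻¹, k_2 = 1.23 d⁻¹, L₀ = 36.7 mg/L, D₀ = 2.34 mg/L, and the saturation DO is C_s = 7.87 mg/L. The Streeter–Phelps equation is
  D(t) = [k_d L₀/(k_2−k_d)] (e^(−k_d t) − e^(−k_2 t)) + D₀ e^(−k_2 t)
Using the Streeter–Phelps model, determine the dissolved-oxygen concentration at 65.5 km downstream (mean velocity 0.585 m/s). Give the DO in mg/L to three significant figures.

Travel time t = x/v = 65.5 km / (0.585 m/s) = 65500 m / 0.585 m/s = 112000 s = 1.296 d.
k_d L₀/(k_2−k_d) = 0.241×36.7/(1.23−0.241) = 8.845/0.9890 = 8.943 mg/L.
e^(−k_d t) = e^(−0.241×1.296) = 0.7318; e^(−k_2 t) = e^(−1.23×1.296) = 0.2031.
D = 8.943 × (0.7318 − 0.2031) + 2.34 × 0.2031 = 4.728 + 0.4753 = 5.203 mg/L.
DO = C_s − D = 7.87 − 5.203 = 2.667 mg/L.

DO ≈ 2.67 mg/L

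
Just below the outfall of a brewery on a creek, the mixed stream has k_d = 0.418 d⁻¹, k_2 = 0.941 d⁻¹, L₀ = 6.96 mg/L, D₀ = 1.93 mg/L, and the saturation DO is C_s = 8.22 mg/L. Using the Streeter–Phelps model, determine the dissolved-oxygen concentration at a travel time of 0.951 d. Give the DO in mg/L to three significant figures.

DO ≈ 5.97 mg/L

k_d L₀/(k_2−k_d) = 0.418×6.96/(0.941−0.418) = 2.909/0.5230 = 5.563 mg/L.
e^(−k_d t) = e^(−0.418×0.9510) = 0.6720; e^(−k_2 t) = e^(−0.941×0.9510) = 0.4087.
D = 5.563 × (0.6720 − 0.4087) + 1.93 × 0.4087 = 1.465 + 0.7887 = 2.254 mg/L.
DO = C_s − D = 8.22 − 2.254 = 5.966 mg/L.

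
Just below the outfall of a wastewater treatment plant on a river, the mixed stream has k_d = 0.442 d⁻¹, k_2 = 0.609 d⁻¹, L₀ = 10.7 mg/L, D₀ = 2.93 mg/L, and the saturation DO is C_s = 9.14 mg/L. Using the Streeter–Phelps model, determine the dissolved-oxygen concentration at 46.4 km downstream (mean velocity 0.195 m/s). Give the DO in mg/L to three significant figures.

Travel time t = x/v = 46.4 km / (0.195 m/s) = 46400 m / 0.195 m/s = 237900 s = 2.754 d.
k_d L₀/(k_2−k_d) = 0.442×10.7/(0.609−0.442) = 4.729/0.1670 = 28.32 mg/L.
e^(−k_d t) = e^(−0.442×2.754) = 0.2960; e^(−k_2 t) = e^(−0.609×2.754) = 0.1869.
D = 28.32 × (0.2960 − 0.1869) + 2.93 × 0.1869 = 3.091 + 0.5476 = 3.638 mg/L.
DO = C_s − D = 9.14 − 3.638 = 5.502 mg/L.

DO ≈ 5.50 mg/L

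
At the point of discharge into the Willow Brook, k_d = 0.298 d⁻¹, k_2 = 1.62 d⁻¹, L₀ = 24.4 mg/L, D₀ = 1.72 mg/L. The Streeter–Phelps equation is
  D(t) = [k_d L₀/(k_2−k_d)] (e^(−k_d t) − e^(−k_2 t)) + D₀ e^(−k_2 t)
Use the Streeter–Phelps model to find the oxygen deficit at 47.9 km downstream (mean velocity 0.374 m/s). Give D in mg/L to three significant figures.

D ≈ 3.19 mg/L

Travel time t = x/v = 47.9 km / (0.374 m/s) = 47900 m / 0.374 m/s = 128100 s = 1.482 d.
k_d L₀/(k_2−k_d) = 0.298×24.4/(1.62−0.298) = 7.271/1.322 = 5.500 mg/L.
e^(−k_d t) = e^(−0.298×1.482) = 0.6429; e^(−k_2 t) = e^(−1.62×1.482) = 0.09059.
D = 5.500 × (0.6429 − 0.09059) + 1.72 × 0.09059 = 3.038 + 0.1558 = 3.194 mg/L.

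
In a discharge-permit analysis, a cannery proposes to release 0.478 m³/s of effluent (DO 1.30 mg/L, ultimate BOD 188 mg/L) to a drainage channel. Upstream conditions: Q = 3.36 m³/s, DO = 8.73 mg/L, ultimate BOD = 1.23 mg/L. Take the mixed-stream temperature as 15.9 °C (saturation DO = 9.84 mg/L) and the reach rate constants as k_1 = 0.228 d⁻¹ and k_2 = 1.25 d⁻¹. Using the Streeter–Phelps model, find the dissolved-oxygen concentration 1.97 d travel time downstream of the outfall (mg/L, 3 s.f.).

Mixed DO = (3.36×8.73 + 0.478×1.30)/(3.36+0.478) = 29.95/3.838 = 7.805 mg/L.
Mixed L₀ = (3.36×1.23 + 0.478×188)/(3.838) = 94.00/3.838 = 24.49 mg/L.
Initial deficit D₀ = C_s − DO₀ = 9.84 − 7.805 = 2.035 mg/L.
D(1.97) = [0.228×24.49/(1.25−0.228)](e^(−0.228×1.97) − e^(−1.25×1.97)) + 2.035 e^(−1.25×1.97)
= 5.464 × (0.6382 − 0.08522) + 2.035 × 0.08522 = 3.195 mg/L.
DO = 9.84 − 3.195 = 6.645 mg/L.

DO ≈ 6.65 mg/L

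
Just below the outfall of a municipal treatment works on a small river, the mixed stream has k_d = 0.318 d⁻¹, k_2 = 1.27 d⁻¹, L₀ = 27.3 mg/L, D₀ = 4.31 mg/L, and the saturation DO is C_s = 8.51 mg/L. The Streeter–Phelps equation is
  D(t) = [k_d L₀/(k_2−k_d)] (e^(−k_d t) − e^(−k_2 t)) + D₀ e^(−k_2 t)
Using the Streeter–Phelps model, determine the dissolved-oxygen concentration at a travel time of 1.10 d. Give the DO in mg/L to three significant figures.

DO ≈ 3.27 mg/L

k_d L₀/(k_2−k_d) = 0.318×27.3/(1.27−0.318) = 8.681/0.9520 = 9.119 mg/L.
e^(−k_d t) = e^(−0.318×1.100) = 0.7048; e^(−k_2 t) = e^(−1.27×1.100) = 0.2473.
D = 9.119 × (0.7048 − 0.2473) + 4.31 × 0.2473 = 4.172 + 1.066 = 5.238 mg/L.
DO = C_s − D = 8.51 − 5.238 = 3.272 mg/L.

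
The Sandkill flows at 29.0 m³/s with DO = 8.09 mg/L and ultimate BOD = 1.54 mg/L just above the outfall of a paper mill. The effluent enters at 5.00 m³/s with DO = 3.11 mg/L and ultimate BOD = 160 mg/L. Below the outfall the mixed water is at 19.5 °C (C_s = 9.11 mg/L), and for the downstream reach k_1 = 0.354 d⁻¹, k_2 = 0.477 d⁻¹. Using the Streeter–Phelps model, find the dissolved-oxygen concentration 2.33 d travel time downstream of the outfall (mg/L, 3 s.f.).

DO ≈ 0.724 mg/L

Mixed DO = (29.0×8.09 + 5.00×3.11)/(29.0+5.00) = 250.2/34.00 = 7.358 mg/L.
Mixed L₀ = (29.0×1.54 + 5.00×160)/(34.00) = 844.7/34.00 = 24.84 mg/L.
Initial deficit D₀ = C_s − DO₀ = 9.11 − 7.358 = 1.752 mg/L.
D(2.33) = [0.354×24.84/(0.477−0.354)](e^(−0.354×2.33) − e^(−0.477×2.33)) + 1.752 e^(−0.477×2.33)
= 71.50 × (0.4383 − 0.3291) + 1.752 × 0.3291 = 8.386 mg/L.
DO = 9.11 − 8.386 = 0.7242 mg/L.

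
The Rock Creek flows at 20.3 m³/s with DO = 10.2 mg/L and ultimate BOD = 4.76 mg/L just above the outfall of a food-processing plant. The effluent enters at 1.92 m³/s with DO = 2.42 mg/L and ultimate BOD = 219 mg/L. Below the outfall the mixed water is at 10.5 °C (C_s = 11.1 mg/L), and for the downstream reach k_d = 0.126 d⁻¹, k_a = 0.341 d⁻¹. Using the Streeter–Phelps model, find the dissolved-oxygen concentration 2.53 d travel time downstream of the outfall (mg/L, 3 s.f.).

Mixed DO = (20.3×10.2 + 1.92×2.42)/(20.3+1.92) = 211.7/22.22 = 9.528 mg/L.
Mixed L₀ = (20.3×4.76 + 1.92×219)/(22.22) = 517.1/22.22 = 23.27 mg/L.
Initial deficit D₀ = C_s − DO₀ = 11.1 − 9.528 = 1.572 mg/L.
D(2.53) = [0.126×23.27/(0.341−0.126)](e^(−0.126×2.53) − e^(−0.341×2.53)) + 1.572 e^(−0.341×2.53)
= 13.64 × (0.7270 − 0.4220) + 1.572 × 0.4220 = 4.824 mg/L.
DO = 11.1 − 4.824 = 6.276 mg/L.

DO ≈ 6.28 mg/L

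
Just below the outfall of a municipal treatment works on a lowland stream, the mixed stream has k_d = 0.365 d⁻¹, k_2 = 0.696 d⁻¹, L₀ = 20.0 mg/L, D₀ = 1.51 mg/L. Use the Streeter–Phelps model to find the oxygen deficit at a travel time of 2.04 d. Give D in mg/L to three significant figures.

D ≈ 5.51 mg/L

k_d L₀/(k_2−k_d) = 0.365×20.0/(0.696−0.365) = 7.300/0.3310 = 22.05 mg/L.
e^(−k_d t) = e^(−0.365×2.040) = 0.4749; e^(−k_2 t) = e^(−0.696×2.040) = 0.2418.
D = 22.05 × (0.4749 − 0.2418) + 1.51 × 0.2418 = 5.142 + 0.3650 = 5.508 mg/L.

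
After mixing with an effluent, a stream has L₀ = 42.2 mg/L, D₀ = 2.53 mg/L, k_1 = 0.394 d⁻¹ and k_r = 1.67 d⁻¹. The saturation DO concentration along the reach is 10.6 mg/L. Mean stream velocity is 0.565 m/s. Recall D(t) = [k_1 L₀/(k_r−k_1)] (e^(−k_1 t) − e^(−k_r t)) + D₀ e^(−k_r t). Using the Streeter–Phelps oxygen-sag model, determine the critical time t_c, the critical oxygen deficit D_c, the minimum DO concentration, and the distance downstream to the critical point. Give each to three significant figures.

At the critical point dD/dt = 0, so k_1 L₀ e^(−k_1 t) = k_r D. Substituting D(t) from the Streeter–Phelps equation and solving for t gives
t_c = ln[(k_r/k_1)(1 − D₀(k_r−k_1)/(k_1 L₀))] / (k_r−k_1).
Here k_r−k_1 = 1.276 d⁻¹ and 1 − D₀(k_r−k_1)/(k_1 L₀) = 1 − 2.53×1.276/(0.394×42.2) = 0.8058, so
t_c = ln(4.239 × 0.8058) / 1.276 = 1.228 / 1.276 = 0.9627 d.
D_c = (k_1/k_r) L₀ e^(−k_1 t_c) = (0.394/1.67) × 42.2 × e^(−0.394×0.9627) = 0.2359 × 42.2 × 0.6843 = 6.813 mg/L.
Minimum DO = C_s − D_c = 10.6 − 6.813 = 3.787 mg/L.
x_c = v t_c = 0.565 m/s × 0.9627 d × 86400 s/d = 46990 m ≈ 47.0 km.

t_c ≈ 0.963 d; D_c ≈ 6.81 mg/L; min DO ≈ 3.79 mg/L; x_c ≈ 47.0 km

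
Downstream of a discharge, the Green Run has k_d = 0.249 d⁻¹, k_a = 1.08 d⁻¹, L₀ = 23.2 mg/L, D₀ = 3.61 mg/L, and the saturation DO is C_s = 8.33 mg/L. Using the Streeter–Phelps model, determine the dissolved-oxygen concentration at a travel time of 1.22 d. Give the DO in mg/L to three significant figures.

k_d L₀/(k_a−k_d) = 0.249×23.2/(1.08−0.249) = 5.777/0.8310 = 6.952 mg/L.
e^(−k_d t) = e^(−0.249×1.220) = 0.7380; e^(−k_a t) = e^(−1.08×1.220) = 0.2678.
D = 6.952 × (0.7380 − 0.2678) + 3.61 × 0.2678 = 3.269 + 0.9667 = 4.236 mg/L.
DO = C_s − D = 8.33 − 4.236 = 4.094 mg/L.

DO ≈ 4.09 mg/L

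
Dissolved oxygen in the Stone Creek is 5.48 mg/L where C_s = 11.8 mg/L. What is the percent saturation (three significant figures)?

46.4 % saturation

% saturation = C/C_s × 100 = 5.48/11.8 × 100 = 46.4 %.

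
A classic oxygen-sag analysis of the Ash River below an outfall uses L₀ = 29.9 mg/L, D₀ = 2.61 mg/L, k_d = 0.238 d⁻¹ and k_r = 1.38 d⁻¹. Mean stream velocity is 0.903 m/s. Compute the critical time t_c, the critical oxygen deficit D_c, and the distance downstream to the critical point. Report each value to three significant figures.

t_c ≈ 1.06 d; D_c ≈ 4.00 mg/L; x_c ≈ 83.0 km

With k_r/k_d = 5.798 and 1 − D₀(k_r−k_d)/(k_d L₀) = 0.5812,
t_c = ln(5.798 × 0.5812) / (1.38 − 0.238) = ln(3.370) / 1.142 = 1.215/1.142 = 1.064 d.
D_c = (k_d/k_r) L₀ e^(−k_d t_c) = (0.238/1.38) × 29.9 × e^(−0.238×1.064) = 0.1725 × 29.9 × 0.7763 = 4.003 mg/L.
x_c = v t_c = 0.903 m/s × 1.064 d × 86400 s/d = 82990 m ≈ 83.0 km.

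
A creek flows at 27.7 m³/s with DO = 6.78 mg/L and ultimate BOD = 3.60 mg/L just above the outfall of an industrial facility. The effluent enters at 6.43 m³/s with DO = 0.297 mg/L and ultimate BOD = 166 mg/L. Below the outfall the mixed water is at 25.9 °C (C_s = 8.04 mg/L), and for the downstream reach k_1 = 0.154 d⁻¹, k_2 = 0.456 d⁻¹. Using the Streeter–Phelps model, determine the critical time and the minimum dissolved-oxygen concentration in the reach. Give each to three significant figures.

Mixed DO = (27.7×6.78 + 6.43×0.297)/(27.7+6.43) = 189.7/34.13 = 5.559 mg/L.
Mixed L₀ = (27.7×3.60 + 6.43×166)/(34.13) = 1167/34.13 = 34.20 mg/L.
Initial deficit D₀ = C_s − DO₀ = 8.04 − 5.559 = 2.481 mg/L.
t_c = (1/0.3020) ln[(0.456/0.154)(1 − 2.481×0.3020/(0.154×34.20))] = 3.311 × ln(2.540) = 3.086 d.
D_c = (0.154/0.456) × 34.20 × e^(−0.154×3.086) = 0.3377 × 34.20 × 0.6217 = 7.180 mg/L.
Minimum DO = 8.04 − 7.180 = 0.8601 mg/L.

t_c ≈ 3.09 d; minimum DO ≈ 0.860 mg/L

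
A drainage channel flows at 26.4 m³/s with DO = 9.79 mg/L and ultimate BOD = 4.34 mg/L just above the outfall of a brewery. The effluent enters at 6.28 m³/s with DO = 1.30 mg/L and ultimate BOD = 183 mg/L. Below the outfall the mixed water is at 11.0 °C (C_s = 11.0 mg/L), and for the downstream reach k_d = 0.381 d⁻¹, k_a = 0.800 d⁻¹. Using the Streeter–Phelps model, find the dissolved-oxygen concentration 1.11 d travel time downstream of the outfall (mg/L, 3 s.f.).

Mixed DO = (26.4×9.79 + 6.28×1.30)/(26.4+6.28) = 266.6/32.68 = 8.159 mg/L.
Mixed L₀ = (26.4×4.34 + 6.28×183)/(32.68) = 1264/32.68 = 38.67 mg/L.
Initial deficit D₀ = C_s − DO₀ = 11.0 − 8.159 = 2.841 mg/L.
D(1.11) = [0.381×38.67/(0.800−0.381)](e^(−0.381×1.11) − e^(−0.800×1.11)) + 2.841 e^(−0.800×1.11)
= 35.17 × (0.6551 − 0.4115) + 2.841 × 0.4115 = 9.738 mg/L.
DO = 11.0 − 9.738 = 1.262 mg/L.

DO ≈ 1.26 mg/L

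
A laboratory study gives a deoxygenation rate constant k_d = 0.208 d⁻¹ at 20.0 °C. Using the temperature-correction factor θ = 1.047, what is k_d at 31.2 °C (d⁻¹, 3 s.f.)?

k_d ≈ 0.348 d⁻¹

k_d(T₂) = k_d(T₁) · θ^(T₂−T₁) = 0.208 × 1.047^(31.2−20.0)
= 0.208 × 1.047^11.2 = 0.208 × 1.673 = 0.3479 d⁻¹.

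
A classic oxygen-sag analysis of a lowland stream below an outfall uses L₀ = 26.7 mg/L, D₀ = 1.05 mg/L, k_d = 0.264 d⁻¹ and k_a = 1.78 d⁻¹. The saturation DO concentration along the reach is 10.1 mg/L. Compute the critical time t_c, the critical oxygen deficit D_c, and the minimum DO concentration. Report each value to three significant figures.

At the critical point dD/dt = 0, so k_d L₀ e^(−k_d t) = k_a D. Substituting D(t) from the Streeter–Phelps equation and solving for t gives
t_c = ln[(k_a/k_d)(1 − D₀(k_a−k_d)/(k_d L₀))] / (k_a−k_d).
Here k_a−k_d = 1.516 d⁻¹ and 1 − D₀(k_a−k_d)/(k_d L₀) = 1 − 1.05×1.516/(0.264×26.7) = 0.7742, so
t_c = ln(6.742 × 0.7742) / 1.516 = 1.652 / 1.516 = 1.090 d.
D_c = (k_d/k_a) L₀ e^(−k_d t_c) = (0.264/1.78) × 26.7 × e^(−0.264×1.090) = 0.1483 × 26.7 × 0.7499 = 2.970 mg/L.
Minimum DO = C_s − D_c = 10.1 − 2.970 = 7.130 mg/L.

t_c ≈ 1.09 d; D_c ≈ 2.97 mg/L; min DO ≈ 7.13 mg/L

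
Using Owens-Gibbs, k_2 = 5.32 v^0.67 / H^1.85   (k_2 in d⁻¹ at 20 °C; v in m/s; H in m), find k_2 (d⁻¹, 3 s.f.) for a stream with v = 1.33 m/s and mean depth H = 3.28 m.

k_2 = 5.32 × 1.33^0.67 / 3.28^1.85 = 5.32 × 1.211 / 9.003 = 0.7154 d⁻¹.

k_2 ≈ 0.715 d⁻¹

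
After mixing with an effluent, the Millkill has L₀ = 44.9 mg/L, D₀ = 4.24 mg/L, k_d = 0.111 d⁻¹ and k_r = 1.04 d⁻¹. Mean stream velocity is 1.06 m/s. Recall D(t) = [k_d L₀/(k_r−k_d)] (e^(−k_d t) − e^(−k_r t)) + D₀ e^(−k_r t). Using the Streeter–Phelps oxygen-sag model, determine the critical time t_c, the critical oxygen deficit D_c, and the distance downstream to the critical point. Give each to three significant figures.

t_c ≈ 0.727 d; D_c ≈ 4.42 mg/L; x_c ≈ 66.6 km

With k_r/k_d = 9.369 and 1 − D₀(k_r−k_d)/(k_d L₀) = 0.2097,
t_c = ln(9.369 × 0.2097) / (1.04 − 0.111) = ln(1.964) / 0.9290 = 0.6752/0.9290 = 0.7268 d.
D_c = (k_d/k_r) L₀ e^(−k_d t_c) = (0.111/1.04) × 44.9 × e^(−0.111×0.7268) = 0.1067 × 44.9 × 0.9225 = 4.421 mg/L.
x_c = v t_c = 1.06 m/s × 0.7268 d × 86400 s/d = 66560 m ≈ 66.6 km.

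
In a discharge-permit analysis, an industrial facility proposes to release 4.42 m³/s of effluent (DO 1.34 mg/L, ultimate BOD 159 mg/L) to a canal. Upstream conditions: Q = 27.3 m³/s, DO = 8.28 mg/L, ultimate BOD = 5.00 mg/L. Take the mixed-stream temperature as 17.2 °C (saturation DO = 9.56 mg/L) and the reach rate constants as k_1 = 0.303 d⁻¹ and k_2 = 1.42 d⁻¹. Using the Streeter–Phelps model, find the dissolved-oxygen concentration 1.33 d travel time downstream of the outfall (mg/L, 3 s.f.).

Mixed DO = (27.3×8.28 + 4.42×1.34)/(27.3+4.42) = 232.0/31.72 = 7.313 mg/L.
Mixed L₀ = (27.3×5.00 + 4.42×159)/(31.72) = 839.3/31.72 = 26.46 mg/L.
Initial deficit D₀ = C_s − DO₀ = 9.56 − 7.313 = 2.247 mg/L.
D(1.33) = [0.303×26.46/(1.42−0.303)](e^(−0.303×1.33) − e^(−1.42×1.33)) + 2.247 e^(−1.42×1.33)
= 7.177 × (0.6683 − 0.1513) + 2.247 × 0.1513 = 4.051 mg/L.
DO = 9.56 − 4.051 = 5.509 mg/L.

DO ≈ 5.51 mg/L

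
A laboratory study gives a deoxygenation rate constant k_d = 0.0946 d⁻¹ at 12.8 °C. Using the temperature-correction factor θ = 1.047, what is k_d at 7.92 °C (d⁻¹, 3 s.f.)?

k_d ≈ 0.0756 d⁻¹

k_d(T₂) = k_d(T₁) · θ^(T₂−T₁) = 0.0946 × 1.047^(7.92−12.8)
= 0.0946 × 1.047^-4.88 = 0.0946 × 0.7992 = 0.07561 d⁻¹.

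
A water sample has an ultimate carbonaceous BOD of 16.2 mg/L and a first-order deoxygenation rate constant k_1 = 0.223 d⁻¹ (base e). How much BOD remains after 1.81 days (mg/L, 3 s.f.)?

L_t = L₀ e^(−k_1 t) = 16.2 × e^(−0.223×1.81) = 16.2 × 0.6679 = 10.82 mg/L.

L ≈ 10.8 mg/L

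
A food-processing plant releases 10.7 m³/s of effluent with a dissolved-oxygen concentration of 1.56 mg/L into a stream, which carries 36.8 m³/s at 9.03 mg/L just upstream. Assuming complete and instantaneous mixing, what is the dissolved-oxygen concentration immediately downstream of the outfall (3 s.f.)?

7.35 mg/L

Flow-weighted mixing: C = (Q_r C_r + Q_w C_w)/(Q_r + Q_w)
= (36.8×9.03 + 10.7×1.56)/(36.8 + 10.7) = 349.0/47.50 = 7.347 mg/L.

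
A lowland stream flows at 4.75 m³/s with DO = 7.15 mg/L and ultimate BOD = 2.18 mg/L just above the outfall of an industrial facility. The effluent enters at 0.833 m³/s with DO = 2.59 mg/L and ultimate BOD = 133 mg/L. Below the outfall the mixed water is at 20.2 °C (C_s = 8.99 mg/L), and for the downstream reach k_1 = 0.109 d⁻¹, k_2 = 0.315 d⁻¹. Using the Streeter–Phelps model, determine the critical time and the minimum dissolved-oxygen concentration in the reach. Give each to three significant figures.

Mixed DO = (4.75×7.15 + 0.833×2.59)/(4.75+0.833) = 36.12/5.583 = 6.470 mg/L.
Mixed L₀ = (4.75×2.18 + 0.833×133)/(5.583) = 121.1/5.583 = 21.70 mg/L.
Initial deficit D₀ = C_s − DO₀ = 8.99 − 6.470 = 2.520 mg/L.
t_c = (1/0.2060) ln[(0.315/0.109)(1 − 2.520×0.2060/(0.109×21.70))] = 4.854 × ln(2.256) = 3.948 d.
D_c = (0.109/0.315) × 21.70 × e^(−0.109×3.948) = 0.3460 × 21.70 × 0.6503 = 4.882 mg/L.
Minimum DO = 8.99 − 4.882 = 4.108 mg/L.

t_c ≈ 3.95 d; minimum DO ≈ 4.11 mg/L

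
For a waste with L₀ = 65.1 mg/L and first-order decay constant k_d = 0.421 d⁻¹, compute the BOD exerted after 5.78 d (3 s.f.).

y ≈ 59.4 mg/L

y_t = L₀(1 − e^(−k_d t)) = 65.1 × (1 − e^(−0.421×5.78))
= 65.1 × (1 − 0.08774) = 65.1 × 0.9123 = 59.39 mg/L.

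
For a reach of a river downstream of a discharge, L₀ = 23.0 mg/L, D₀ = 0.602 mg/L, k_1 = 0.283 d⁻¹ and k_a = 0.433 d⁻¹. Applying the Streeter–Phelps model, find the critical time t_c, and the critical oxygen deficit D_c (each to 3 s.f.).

t_c ≈ 2.74 d; D_c ≈ 6.92 mg/L

With k_a/k_1 = 1.530 and 1 − D₀(k_a−k_1)/(k_1 L₀) = 0.9861,
t_c = ln(1.530 × 0.9861) / (0.433 − 0.283) = ln(1.509) / 0.1500 = 0.4113/0.1500 = 2.742 d.
D_c = (k_1/k_a) L₀ e^(−k_1 t_c) = (0.283/0.433) × 23.0 × e^(−0.283×2.742) = 0.6536 × 23.0 × 0.4602 = 6.918 mg/L.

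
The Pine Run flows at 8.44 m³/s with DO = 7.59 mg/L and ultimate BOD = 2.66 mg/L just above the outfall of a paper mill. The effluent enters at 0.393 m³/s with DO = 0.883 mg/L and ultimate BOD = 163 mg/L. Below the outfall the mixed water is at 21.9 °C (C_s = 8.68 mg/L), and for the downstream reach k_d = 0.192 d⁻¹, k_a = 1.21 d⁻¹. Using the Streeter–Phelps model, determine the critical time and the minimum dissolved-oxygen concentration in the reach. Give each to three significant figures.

t_c ≈ 0.440 d; minimum DO ≈ 7.25 mg/L

Mixed DO = (8.44×7.59 + 0.393×0.883)/(8.44+0.393) = 64.41/8.833 = 7.292 mg/L.
Mixed L₀ = (8.44×2.66 + 0.393×163)/(8.833) = 86.51/8.833 = 9.794 mg/L.
Initial deficit D₀ = C_s − DO₀ = 8.68 − 7.292 = 1.388 mg/L.
t_c = (1/1.018) ln[(1.21/0.192)(1 − 1.388×1.018/(0.192×9.794))] = 0.9823 × ln(1.565) = 0.4401 d.
D_c = (0.192/1.21) × 9.794 × e^(−0.192×0.4401) = 0.1587 × 9.794 × 0.9190 = 1.428 mg/L.
Minimum DO = 8.68 − 1.428 = 7.252 mg/L.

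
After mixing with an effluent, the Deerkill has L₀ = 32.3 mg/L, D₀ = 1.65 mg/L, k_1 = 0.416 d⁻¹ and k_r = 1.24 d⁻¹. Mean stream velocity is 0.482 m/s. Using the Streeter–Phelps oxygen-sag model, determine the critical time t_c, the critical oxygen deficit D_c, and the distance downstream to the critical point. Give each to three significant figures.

With k_r/k_1 = 2.981 and 1 − D₀(k_r−k_1)/(k_1 L₀) = 0.8988,
t_c = ln(2.981 × 0.8988) / (1.24 − 0.416) = ln(2.679) / 0.8240 = 0.9855/0.8240 = 1.196 d.
D_c = (k_1/k_r) L₀ e^(−k_1 t_c) = (0.416/1.24) × 32.3 × e^(−0.416×1.196) = 0.3355 × 32.3 × 0.6080 = 6.589 mg/L.
x_c = v t_c = 0.482 m/s × 1.196 d × 86400 s/d = 49810 m ≈ 49.8 km.

t_c ≈ 1.20 d; D_c ≈ 6.59 mg/L; x_c ≈ 49.8 km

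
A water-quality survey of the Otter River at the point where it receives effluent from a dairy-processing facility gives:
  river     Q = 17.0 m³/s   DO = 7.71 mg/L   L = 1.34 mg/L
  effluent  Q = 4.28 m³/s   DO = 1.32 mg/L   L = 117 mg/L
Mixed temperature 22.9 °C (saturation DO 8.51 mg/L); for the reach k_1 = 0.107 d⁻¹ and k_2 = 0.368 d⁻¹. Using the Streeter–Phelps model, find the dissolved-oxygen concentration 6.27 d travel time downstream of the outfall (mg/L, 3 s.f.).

Mixed DO = (17.0×7.71 + 4.28×1.32)/(17.0+4.28) = 136.7/21.28 = 6.425 mg/L.
Mixed L₀ = (17.0×1.34 + 4.28×117)/(21.28) = 523.5/21.28 = 24.60 mg/L.
Initial deficit D₀ = C_s − DO₀ = 8.51 − 6.425 = 2.085 mg/L.
D(6.27) = [0.107×24.60/(0.368−0.107)](e^(−0.107×6.27) − e^(−0.368×6.27)) + 2.085 e^(−0.368×6.27)
= 10.09 × (0.5113 − 0.09952) + 2.085 × 0.09952 = 4.360 mg/L.
DO = 8.51 − 4.360 = 4.150 mg/L.

DO ≈ 4.15 mg/L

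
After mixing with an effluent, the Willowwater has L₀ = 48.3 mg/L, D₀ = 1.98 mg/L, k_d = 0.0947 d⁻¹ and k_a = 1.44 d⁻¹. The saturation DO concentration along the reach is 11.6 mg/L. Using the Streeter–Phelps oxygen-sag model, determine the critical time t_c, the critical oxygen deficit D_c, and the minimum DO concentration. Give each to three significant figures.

With k_a/k_d = 15.21 and 1 − D₀(k_a−k_d)/(k_d L₀) = 0.4176,
t_c = ln(15.21 × 0.4176) / (1.44 − 0.0947) = ln(6.351) / 1.345 = 1.849/1.345 = 1.374 d.
L(t_c) = L₀ e^(−k_d t_c) = 48.3 × 0.8780 = 42.41 mg/L, and at the critical point k_a D_c = k_d L, so D_c = (0.0947/1.44) × 42.41 = 2.789 mg/L.
Minimum DO = C_s − D_c = 11.6 − 2.789 = 8.811 mg/L.

t_c ≈ 1.37 d; D_c ≈ 2.79 mg/L; min DO ≈ 8.81 mg/L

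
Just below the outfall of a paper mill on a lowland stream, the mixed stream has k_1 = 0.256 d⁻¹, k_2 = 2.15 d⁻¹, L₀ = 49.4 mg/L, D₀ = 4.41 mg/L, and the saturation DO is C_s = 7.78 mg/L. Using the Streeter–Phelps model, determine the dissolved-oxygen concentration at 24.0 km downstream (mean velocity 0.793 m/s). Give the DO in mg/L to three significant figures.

Travel time t = x/v = 24.0 km / (0.793 m/s) = 24000 m / 0.793 m/s = 30260 s = 0.3503 d.
k_1 L₀/(k_2−k_1) = 0.256×49.4/(2.15−0.256) = 12.65/1.894 = 6.677 mg/L.
e^(−k_1 t) = e^(−0.256×0.3503) = 0.9142; e^(−k_2 t) = e^(−2.15×0.3503) = 0.4709.
D = 6.677 × (0.9142 − 0.4709) + 4.41 × 0.4709 = 2.960 + 2.077 = 5.037 mg/L.
DO = C_s − D = 7.78 − 5.037 = 2.743 mg/L.

DO ≈ 2.74 mg/L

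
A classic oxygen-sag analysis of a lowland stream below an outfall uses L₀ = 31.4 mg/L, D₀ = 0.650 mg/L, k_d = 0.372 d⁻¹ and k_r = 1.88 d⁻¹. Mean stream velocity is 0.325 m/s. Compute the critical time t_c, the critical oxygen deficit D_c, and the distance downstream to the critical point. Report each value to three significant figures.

With k_r/k_d = 5.054 and 1 − D₀(k_r−k_d)/(k_d L₀) = 0.9161,
t_c = ln(5.054 × 0.9161) / (1.88 − 0.372) = ln(4.630) / 1.508 = 1.532/1.508 = 1.016 d.
D_c = (k_d/k_r) L₀ e^(−k_d t_c) = (0.372/1.88) × 31.4 × e^(−0.372×1.016) = 0.1979 × 31.4 × 0.6852 = 4.257 mg/L.
x_c = v t_c = 0.325 m/s × 1.016 d × 86400 s/d = 28540 m ≈ 28.5 km.

t_c ≈ 1.02 d; D_c ≈ 4.26 mg/L; x_c ≈ 28.5 km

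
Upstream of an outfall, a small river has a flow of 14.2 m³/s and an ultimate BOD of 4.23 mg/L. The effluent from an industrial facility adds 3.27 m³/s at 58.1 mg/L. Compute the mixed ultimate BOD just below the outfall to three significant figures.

Flow-weighted mixing: C = (Q_r C_r + Q_w C_w)/(Q_r + Q_w)
= (14.2×4.23 + 3.27×58.1)/(14.2 + 3.27) = 250.1/17.47 = 14.31 mg/L.

14.3 mg/L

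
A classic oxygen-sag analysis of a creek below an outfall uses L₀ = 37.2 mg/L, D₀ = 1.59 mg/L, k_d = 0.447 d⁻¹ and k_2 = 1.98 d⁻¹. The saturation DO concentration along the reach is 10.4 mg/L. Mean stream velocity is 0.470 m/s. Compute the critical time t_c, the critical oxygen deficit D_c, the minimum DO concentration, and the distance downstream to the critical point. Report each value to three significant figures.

t_c ≈ 0.867 d; D_c ≈ 5.70 mg/L; min DO ≈ 4.70 mg/L; x_c ≈ 35.2 km

At the critical point dD/dt = 0, so k_d L₀ e^(−k_d t) = k_2 D. Substituting D(t) from the Streeter–Phelps equation and solving for t gives
t_c = ln[(k_2/k_d)(1 − D₀(k_2−k_d)/(k_d L₀))] / (k_2−k_d).
Here k_2−k_d = 1.533 d⁻¹ and 1 − D₀(k_2−k_d)/(k_d L₀) = 1 − 1.59×1.533/(0.447×37.2) = 0.8534, so
t_c = ln(4.430 × 0.8534) / 1.533 = 1.330 / 1.533 = 0.8674 d.
D_c = (k_d/k_2) L₀ e^(−k_d t_c) = (0.447/1.98) × 37.2 × e^(−0.447×0.8674) = 0.2258 × 37.2 × 0.6786 = 5.699 mg/L.
Minimum DO = C_s − D_c = 10.4 − 5.699 = 4.701 mg/L.
x_c = v t_c = 0.470 m/s × 0.8674 d × 86400 s/d = 35220 m ≈ 35.2 km.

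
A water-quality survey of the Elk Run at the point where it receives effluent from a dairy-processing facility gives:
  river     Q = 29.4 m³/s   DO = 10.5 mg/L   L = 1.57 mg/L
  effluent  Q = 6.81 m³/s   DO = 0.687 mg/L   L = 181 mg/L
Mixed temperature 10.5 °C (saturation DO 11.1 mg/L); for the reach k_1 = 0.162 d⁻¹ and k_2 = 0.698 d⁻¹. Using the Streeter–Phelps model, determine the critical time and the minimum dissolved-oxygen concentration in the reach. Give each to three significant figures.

t_c ≈ 2.24 d; minimum DO ≈ 5.40 mg/L

Mixed DO = (29.4×10.5 + 6.81×0.687)/(29.4+6.81) = 313.4/36.21 = 8.654 mg/L.
Mixed L₀ = (29.4×1.57 + 6.81×181)/(36.21) = 1279/36.21 = 35.32 mg/L.
Initial deficit D₀ = C_s − DO₀ = 11.1 − 8.654 = 2.446 mg/L.
t_c = (1/0.5360) ln[(0.698/0.162)(1 − 2.446×0.5360/(0.162×35.32))] = 1.866 × ln(3.321) = 2.240 d.
D_c = (0.162/0.698) × 35.32 × e^(−0.162×2.240) = 0.2321 × 35.32 × 0.6957 = 5.702 mg/L.
Minimum DO = 11.1 − 5.702 = 5.398 mg/L.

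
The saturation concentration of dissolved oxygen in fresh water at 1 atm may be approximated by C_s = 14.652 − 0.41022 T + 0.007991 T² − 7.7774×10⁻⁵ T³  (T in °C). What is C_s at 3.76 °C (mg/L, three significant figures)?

C_s = 14.652 − 0.41022×3.76 + 0.007991×3.76² − 7.7774×10⁻⁵×3.76³ = 13.22 mg/L.

C_s ≈ 13.2 mg/L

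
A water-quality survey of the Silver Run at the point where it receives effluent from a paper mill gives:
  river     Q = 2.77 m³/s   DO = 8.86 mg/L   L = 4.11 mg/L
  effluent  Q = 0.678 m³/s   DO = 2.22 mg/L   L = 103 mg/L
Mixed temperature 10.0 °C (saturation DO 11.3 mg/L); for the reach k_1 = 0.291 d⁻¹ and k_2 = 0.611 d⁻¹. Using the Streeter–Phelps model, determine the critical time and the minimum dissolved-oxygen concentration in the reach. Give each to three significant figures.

t_c ≈ 1.72 d; minimum DO ≈ 4.49 mg/L

Mixed DO = (2.77×8.86 + 0.678×2.22)/(2.77+0.678) = 26.05/3.448 = 7.554 mg/L.
Mixed L₀ = (2.77×4.11 + 0.678×103)/(3.448) = 81.22/3.448 = 23.56 mg/L.
Initial deficit D₀ = C_s − DO₀ = 11.3 − 7.554 = 3.746 mg/L.
t_c = (1/0.3200) ln[(0.611/0.291)(1 − 3.746×0.3200/(0.291×23.56))] = 3.125 × ln(1.733) = 1.717 d.
D_c = (0.291/0.611) × 23.56 × e^(−0.291×1.717) = 0.4763 × 23.56 × 0.6067 = 6.806 mg/L.
Minimum DO = 11.3 − 6.806 = 4.494 mg/L.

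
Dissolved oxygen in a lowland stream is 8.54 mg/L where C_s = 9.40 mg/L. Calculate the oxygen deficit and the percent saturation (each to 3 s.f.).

D = C_s − C = 9.40 − 8.54 = 0.860 mg/L.
% saturation = 8.54/9.40 × 100 = 90.9 %.

D ≈ 0.860 mg/L; 90.9 % saturation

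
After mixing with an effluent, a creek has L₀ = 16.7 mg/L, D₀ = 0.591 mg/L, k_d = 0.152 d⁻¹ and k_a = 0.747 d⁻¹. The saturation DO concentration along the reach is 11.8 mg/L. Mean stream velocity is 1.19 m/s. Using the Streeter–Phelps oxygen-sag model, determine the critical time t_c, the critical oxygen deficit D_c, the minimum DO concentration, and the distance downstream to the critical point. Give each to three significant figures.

t_c = [1/(k_a−k_d)] ln[(k_a/k_d)(1 − D₀(k_a−k_d)/(k_d L₀))]
= [1/(0.747−0.152)] ln[(0.747/0.152)(1 − 0.591×0.5950/(0.152×16.7))]
= (1/0.5950) ln[4.914 × 0.8615] = 1.681 × ln(4.234) = 1.681 × 1.443 = 2.425 d.
D_c = (k_d/k_a) L₀ e^(−k_d t_c) = (0.152/0.747) × 16.7 × e^(−0.152×2.425) = 0.2035 × 16.7 × 0.6917 = 2.350 mg/L.
Minimum DO = C_s − D_c = 11.8 − 2.350 = 9.450 mg/L.
x_c = v t_c = 1.19 m/s × 2.425 d × 86400 s/d = 249400 m ≈ 249 km.

t_c ≈ 2.43 d; D_c ≈ 2.35 mg/L; min DO ≈ 9.45 mg/L; x_c ≈ 249 km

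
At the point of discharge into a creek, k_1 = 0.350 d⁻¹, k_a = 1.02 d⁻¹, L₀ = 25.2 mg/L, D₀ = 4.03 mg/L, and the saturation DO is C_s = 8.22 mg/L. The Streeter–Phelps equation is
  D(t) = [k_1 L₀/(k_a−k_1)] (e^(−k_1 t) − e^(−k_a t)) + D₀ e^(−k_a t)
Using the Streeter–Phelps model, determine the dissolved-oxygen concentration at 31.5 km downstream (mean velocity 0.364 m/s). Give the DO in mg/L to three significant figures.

Travel time t = x/v = 31.5 km / (0.364 m/s) = 31500 m / 0.364 m/s = 86540 s = 1.002 d.
k_1 L₀/(k_a−k_1) = 0.350×25.2/(1.02−0.350) = 8.820/0.6700 = 13.16 mg/L.
e^(−k_1 t) = e^(−0.350×1.002) = 0.7043; e^(−k_a t) = e^(−1.02×1.002) = 0.3600.
D = 13.16 × (0.7043 − 0.3600) + 4.03 × 0.3600 = 4.532 + 1.451 = 5.983 mg/L.
DO = C_s − D = 8.22 − 5.983 = 2.237 mg/L.

DO ≈ 2.24 mg/L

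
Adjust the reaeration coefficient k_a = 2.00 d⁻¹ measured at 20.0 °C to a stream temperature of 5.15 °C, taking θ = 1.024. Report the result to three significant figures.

k_a(T₂) = k_a(T₁) · θ^(T₂−T₁) = 2.00 × 1.024^(5.15−20.0)
= 2.00 × 1.024^-14.8 = 2.00 × 0.7031 = 1.406 d⁻¹.

k_a ≈ 1.41 d⁻¹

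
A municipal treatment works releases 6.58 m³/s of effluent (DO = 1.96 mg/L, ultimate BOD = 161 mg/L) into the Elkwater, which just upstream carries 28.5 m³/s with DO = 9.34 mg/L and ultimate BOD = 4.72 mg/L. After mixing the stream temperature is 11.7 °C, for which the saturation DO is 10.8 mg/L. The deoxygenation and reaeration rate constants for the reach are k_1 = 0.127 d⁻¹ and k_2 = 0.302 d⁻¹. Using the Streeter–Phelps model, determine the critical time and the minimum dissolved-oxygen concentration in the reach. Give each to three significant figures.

Mixed DO = (28.5×9.34 + 6.58×1.96)/(28.5+6.58) = 279.1/35.08 = 7.956 mg/L.
Mixed L₀ = (28.5×4.72 + 6.58×161)/(35.08) = 1194/35.08 = 34.03 mg/L.
Initial deficit D₀ = C_s − DO₀ = 10.8 − 7.956 = 2.844 mg/L.
t_c = (1/0.1750) ln[(0.302/0.127)(1 − 2.844×0.1750/(0.127×34.03))] = 5.714 × ln(2.104) = 4.251 d.
D_c = (0.127/0.302) × 34.03 × e^(−0.127×4.251) = 0.4205 × 34.03 × 0.5828 = 8.342 mg/L.
Minimum DO = 10.8 − 8.342 = 2.458 mg/L.

t_c ≈ 4.25 d; minimum DO ≈ 2.46 mg/L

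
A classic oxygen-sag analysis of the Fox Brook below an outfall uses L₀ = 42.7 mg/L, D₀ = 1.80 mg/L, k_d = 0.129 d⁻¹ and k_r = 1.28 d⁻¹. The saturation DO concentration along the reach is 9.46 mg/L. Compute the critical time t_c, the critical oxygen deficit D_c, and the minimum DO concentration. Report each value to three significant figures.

t_c ≈ 1.58 d; D_c ≈ 3.51 mg/L; min DO ≈ 5.95 mg/L

With k_r/k_d = 9.922 and 1 − D₀(k_r−k_d)/(k_d L₀) = 0.6239,
t_c = ln(9.922 × 0.6239) / (1.28 − 0.129) = ln(6.190) / 1.151 = 1.823/1.151 = 1.584 d.
L(t_c) = L₀ e^(−k_d t_c) = 42.7 × 0.8152 = 34.81 mg/L, and at the critical point k_r D_c = k_d L, so D_c = (0.129/1.28) × 34.81 = 3.508 mg/L.
Minimum DO = C_s − D_c = 9.46 − 3.508 = 5.952 mg/L.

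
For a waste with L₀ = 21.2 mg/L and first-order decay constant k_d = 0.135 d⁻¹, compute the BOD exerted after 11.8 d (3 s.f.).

y_t = L₀(1 − e^(−k_d t)) = 21.2 × (1 − e^(−0.135×11.8))
= 21.2 × (1 − 0.2033) = 21.2 × 0.7967 = 16.89 mg/L.

y ≈ 16.9 mg/L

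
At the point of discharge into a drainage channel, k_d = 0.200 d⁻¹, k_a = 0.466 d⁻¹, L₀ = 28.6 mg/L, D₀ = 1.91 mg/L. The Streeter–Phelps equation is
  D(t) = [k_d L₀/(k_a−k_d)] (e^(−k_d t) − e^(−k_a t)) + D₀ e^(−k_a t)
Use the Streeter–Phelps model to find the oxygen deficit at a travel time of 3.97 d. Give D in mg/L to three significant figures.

D ≈ 6.64 mg/L

k_d L₀/(k_a−k_d) = 0.200×28.6/(0.466−0.200) = 5.720/0.2660 = 21.50 mg/L.
e^(−k_d t) = e^(−0.200×3.970) = 0.4520; e^(−k_a t) = e^(−0.466×3.970) = 0.1572.
D = 21.50 × (0.4520 − 0.1572) + 1.91 × 0.1572 = 6.339 + 0.3003 = 6.640 mg/L.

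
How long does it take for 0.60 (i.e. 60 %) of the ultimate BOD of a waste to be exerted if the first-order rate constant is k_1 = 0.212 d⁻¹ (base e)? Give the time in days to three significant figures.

t ≈ 4.32 d

y/L₀ = 1 − e^(−k_1 t) = 0.60 ⇒ e^(−k_1 t) = 0.400
t = −ln(0.400) / 0.212 = 0.9163 / 0.212 = 4.322 d.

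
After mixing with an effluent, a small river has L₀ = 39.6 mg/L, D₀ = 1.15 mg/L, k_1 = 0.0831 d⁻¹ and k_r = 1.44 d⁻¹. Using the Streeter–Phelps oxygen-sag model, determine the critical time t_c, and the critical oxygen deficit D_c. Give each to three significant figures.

At the critical point dD/dt = 0, so k_1 L₀ e^(−k_1 t) = k_r D. Substituting D(t) from the Streeter–Phelps equation and solving for t gives
t_c = ln[(k_r/k_1)(1 − D₀(k_r−k_1)/(k_1 L₀))] / (k_r−k_1).
Here k_r−k_1 = 1.357 d⁻¹ and 1 − D₀(k_r−k_1)/(k_1 L₀) = 1 − 1.15×1.357/(0.0831×39.6) = 0.5258, so
t_c = ln(17.33 × 0.5258) / 1.357 = 2.210 / 1.357 = 1.628 d.
D_c = (k_1/k_r) L₀ e^(−k_1 t_c) = (0.0831/1.44) × 39.6 × e^(−0.0831×1.628) = 0.05771 × 39.6 × 0.8734 = 1.996 mg/L.

t_c ≈ 1.63 d; D_c ≈ 2.00 mg/L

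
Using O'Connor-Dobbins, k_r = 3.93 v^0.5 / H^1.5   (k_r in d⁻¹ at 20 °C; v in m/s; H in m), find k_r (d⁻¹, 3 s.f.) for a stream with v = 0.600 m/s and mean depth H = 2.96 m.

k_r ≈ 0.598 d⁻¹

k_r = 3.93 × 0.600^0.5 / 2.96^1.5 = 3.93 × 0.7746 / 5.093 = 0.5978 d⁻¹.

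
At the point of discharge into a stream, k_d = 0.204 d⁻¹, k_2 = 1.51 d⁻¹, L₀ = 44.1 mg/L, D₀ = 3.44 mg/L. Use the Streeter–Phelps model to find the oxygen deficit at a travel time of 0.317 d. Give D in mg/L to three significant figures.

k_d L₀/(k_2−k_d) = 0.204×44.1/(1.51−0.204) = 8.996/1.306 = 6.889 mg/L.
e^(−k_d t) = e^(−0.204×0.3170) = 0.9374; e^(−k_2 t) = e^(−1.51×0.3170) = 0.6196.
D = 6.889 × (0.9374 − 0.6196) + 3.44 × 0.6196 = 2.189 + 2.131 = 4.320 mg/L.

D ≈ 4.32 mg/L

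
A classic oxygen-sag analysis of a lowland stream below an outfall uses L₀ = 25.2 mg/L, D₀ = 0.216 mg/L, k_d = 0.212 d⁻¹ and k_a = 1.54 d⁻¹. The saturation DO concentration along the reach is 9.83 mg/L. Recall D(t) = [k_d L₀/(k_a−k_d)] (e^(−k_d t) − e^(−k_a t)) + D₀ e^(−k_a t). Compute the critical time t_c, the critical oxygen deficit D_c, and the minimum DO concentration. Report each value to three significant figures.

t_c ≈ 1.45 d; D_c ≈ 2.55 mg/L; min DO ≈ 7.28 mg/L

With k_a/k_d = 7.264 and 1 − D₀(k_a−k_d)/(k_d L₀) = 0.9463,
t_c = ln(7.264 × 0.9463) / (1.54 − 0.212) = ln(6.874) / 1.328 = 1.928/1.328 = 1.452 d.
D_c = (k_d/k_a) L₀ e^(−k_d t_c) = (0.212/1.54) × 25.2 × e^(−0.212×1.452) = 0.1377 × 25.2 × 0.7351 = 2.550 mg/L.
Minimum DO = C_s − D_c = 9.83 − 2.550 = 7.280 mg/L.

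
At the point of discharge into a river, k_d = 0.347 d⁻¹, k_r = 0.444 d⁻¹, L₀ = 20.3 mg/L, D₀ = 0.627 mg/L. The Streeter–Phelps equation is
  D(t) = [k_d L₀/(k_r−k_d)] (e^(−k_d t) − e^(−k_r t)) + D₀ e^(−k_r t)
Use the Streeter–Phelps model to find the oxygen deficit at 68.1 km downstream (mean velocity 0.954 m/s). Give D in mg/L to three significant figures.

Travel time t = x/v = 68.1 km / (0.954 m/s) = 68100 m / 0.954 m/s = 71380 s = 0.8262 d.
k_d L₀/(k_r−k_d) = 0.347×20.3/(0.444−0.347) = 7.044/0.09700 = 72.62 mg/L.
e^(−k_d t) = e^(−0.347×0.8262) = 0.7507; e^(−k_r t) = e^(−0.444×0.8262) = 0.6929.
D = 72.62 × (0.7507 − 0.6929) + 0.627 × 0.6929 = 4.199 + 0.4345 = 4.633 mg/L.

D ≈ 4.63 mg/L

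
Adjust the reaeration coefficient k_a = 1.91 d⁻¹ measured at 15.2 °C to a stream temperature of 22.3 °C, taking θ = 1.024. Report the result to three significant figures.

k_a ≈ 2.26 d⁻¹

k_a(T₂) = k_a(T₁) · θ^(T₂−T₁) = 1.91 × 1.024^(22.3−15.2)
= 1.91 × 1.024^7.10 = 1.91 × 1.183 = 2.260 d⁻¹.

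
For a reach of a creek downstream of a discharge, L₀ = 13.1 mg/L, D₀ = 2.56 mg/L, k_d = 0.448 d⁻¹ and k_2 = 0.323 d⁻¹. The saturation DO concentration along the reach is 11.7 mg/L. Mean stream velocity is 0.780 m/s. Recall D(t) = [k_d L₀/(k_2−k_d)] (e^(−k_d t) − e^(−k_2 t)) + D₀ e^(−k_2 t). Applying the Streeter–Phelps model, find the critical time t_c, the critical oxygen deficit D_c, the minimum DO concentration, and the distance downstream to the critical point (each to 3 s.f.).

At the critical point dD/dt = 0, so k_d L₀ e^(−k_d t) = k_2 D. Substituting D(t) from the Streeter–Phelps equation and solving for t gives
t_c = ln[(k_2/k_d)(1 − D₀(k_2−k_d)/(k_d L₀))] / (k_2−k_d).
Here k_2−k_d = -0.1250 d⁻¹ and 1 − D₀(k_2−k_d)/(k_d L₀) = 1 − 2.56×-0.1250/(0.448×13.1) = 1.055, so
t_c = ln(0.7210 × 1.055) / -0.1250 = -0.2740 / -0.1250 = 2.192 d.
D_c = (k_d/k_2) L₀ e^(−k_d t_c) = (0.448/0.323) × 13.1 × e^(−0.448×2.192) = 1.387 × 13.1 × 0.3745 = 6.804 mg/L.
Minimum DO = C_s − D_c = 11.7 − 6.804 = 4.896 mg/L.
x_c = v t_c = 0.780 m/s × 2.192 d × 86400 s/d = 147800 m ≈ 148 km.

t_c ≈ 2.19 d; D_c ≈ 6.80 mg/L; min DO ≈ 4.90 mg/L; x_c ≈ 148 km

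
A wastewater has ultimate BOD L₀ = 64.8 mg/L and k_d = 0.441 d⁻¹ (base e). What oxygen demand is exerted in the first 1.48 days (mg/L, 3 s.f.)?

y_t = L₀(1 − e^(−k_d t)) = 64.8 × (1 − e^(−0.441×1.48))
= 64.8 × (1 − 0.5206) = 64.8 × 0.4794 = 31.06 mg/L.

y ≈ 31.1 mg/L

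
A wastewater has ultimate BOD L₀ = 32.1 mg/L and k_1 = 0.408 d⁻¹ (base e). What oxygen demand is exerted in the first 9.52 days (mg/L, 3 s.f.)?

y ≈ 31.4 mg/L

y_t = L₀(1 − e^(−k_1 t)) = 32.1 × (1 − e^(−0.408×9.52))
= 32.1 × (1 − 0.02057) = 32.1 × 0.9794 = 31.44 mg/L.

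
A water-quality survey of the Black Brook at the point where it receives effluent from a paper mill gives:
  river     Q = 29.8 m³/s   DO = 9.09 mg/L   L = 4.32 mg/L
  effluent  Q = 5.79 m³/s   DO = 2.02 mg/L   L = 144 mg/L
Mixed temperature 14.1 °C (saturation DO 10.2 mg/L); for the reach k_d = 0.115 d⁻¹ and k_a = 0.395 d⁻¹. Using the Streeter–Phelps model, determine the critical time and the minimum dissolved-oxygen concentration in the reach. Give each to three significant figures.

Mixed DO = (29.8×9.09 + 5.79×2.02)/(29.8+5.79) = 282.6/35.59 = 7.940 mg/L.
Mixed L₀ = (29.8×4.32 + 5.79×144)/(35.59) = 962.5/35.59 = 27.04 mg/L.
Initial deficit D₀ = C_s − DO₀ = 10.2 − 7.940 = 2.260 mg/L.
t_c = (1/0.2800) ln[(0.395/0.115)(1 − 2.260×0.2800/(0.115×27.04))] = 3.571 × ln(2.736) = 3.594 d.
D_c = (0.115/0.395) × 27.04 × e^(−0.115×3.594) = 0.2911 × 27.04 × 0.6614 = 5.208 mg/L.
Minimum DO = 10.2 − 5.208 = 4.992 mg/L.

t_c ≈ 3.59 d; minimum DO ≈ 4.99 mg/L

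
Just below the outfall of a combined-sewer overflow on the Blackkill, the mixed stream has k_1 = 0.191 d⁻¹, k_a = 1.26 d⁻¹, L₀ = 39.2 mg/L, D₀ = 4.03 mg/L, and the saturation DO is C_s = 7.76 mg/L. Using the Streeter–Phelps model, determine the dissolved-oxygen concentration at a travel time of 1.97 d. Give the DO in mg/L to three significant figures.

k_1 L₀/(k_a−k_1) = 0.191×39.2/(1.26−0.191) = 7.487/1.069 = 7.004 mg/L.
e^(−k_1 t) = e^(−0.191×1.970) = 0.6864; e^(−k_a t) = e^(−1.26×1.970) = 0.08356.
D = 7.004 × (0.6864 − 0.08356) + 4.03 × 0.08356 = 4.222 + 0.3367 = 4.559 mg/L.
DO = C_s − D = 7.76 − 4.559 = 3.201 mg/L.

DO ≈ 3.20 mg/L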